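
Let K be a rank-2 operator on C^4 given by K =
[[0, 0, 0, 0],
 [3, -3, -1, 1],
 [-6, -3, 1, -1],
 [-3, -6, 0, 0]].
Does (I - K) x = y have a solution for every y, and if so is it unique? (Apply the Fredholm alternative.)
(I - K) is invertible (det(I - K) = 3 ≠ 0), so for every y in C^4 the equation (I - K) x = y has a unique solution.

K has rank 2 and factors as K = U V^T = u1 v1^T + u2 v2^T with u1 = (0, -1, 1, 0), v1 = (-3, 3, 1, -1), u2 = (0, 0, -3, -3), v2 = (1, 2, 0, 0) (multiplying out reproduces the displayed K). The nonzero eigenvalues of U V^T coincide with those of the 2 x 2 matrix G = V^T U = [[v1·u1, v1·u2], [v2·u1, v2·u2]] = [[-2, 0], [-2, 0]], and by the Sylvester determinant identity det(I_4 - U V^T) = det(I_2 - V^T U) = det([[3, 0], [2, 1]]) = (3)(1) - (0)(2) = 3. (Direct check: I - K =
[[1, 0, 0, 0],
 [-3, 4, 1, -1],
 [6, 3, 0, 1],
 [3, 6, 0, 1]]
has determinant 3.) The finite-dimensional Fredholm alternative says: either (I - K) is invertible, or ker(I - K) ≠ {0} and then range(I - K) = ker((I - K)^*)^⊥, with dim ker(I - K) = dim ker((I - K)^*). Since det(I - K) ≠ 0, 1 is not an eigenvalue of K and ker(I - K) = {0}, so we are in the first case: for every y there is a unique x = (I - K)^(-1) y. (Explicitly, by the Woodbury identity, (I - U V^T)^(-1) = I + U (I_2 - G)^(-1) V^T.)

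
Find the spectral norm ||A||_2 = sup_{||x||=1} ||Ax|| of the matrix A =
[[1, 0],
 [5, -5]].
||A||_2 = sqrt((51 + sqrt(2501))/2) ≈ 7.1067 (= sqrt(largest eigenvalue of A^T A))

||A||_2 = sigma_max(A) = sqrt(lambda_max(A^T A)). Form the symmetric matrix M = A^T A =
[[26, -25],
 [-25, 25]].
Its characteristic polynomial (trace, determinant of M give the coefficients) is
  p(λ) = det(λ I - M) = λ^2 - 51λ + 25.
For λ^2 - 51λ + 25 the discriminant is 2501. It is nonnegative but not a perfect square, so the roots are real and irrational: λ = (51 ± sqrt(2501))/2 ≈ 50.505, 0.495.
So the eigenvalues of A^T A are ≈ 0.495, 50.505 (all ≥ 0, as they must be for A^T A). The largest is λ_max = (51 + sqrt(2501))/2 ≈ 50.505, hence ||A||_2 = sqrt(λ_max) = sqrt((51 + sqrt(2501))/2) ≈ 7.1067.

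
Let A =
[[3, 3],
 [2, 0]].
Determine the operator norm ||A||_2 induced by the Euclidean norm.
||A||_2 = sqrt((22 + sqrt(340))/2) ≈ 4.4966 (= sqrt(largest eigenvalue of A^T A))

||A||_2 = sigma_max(A) = sqrt(lambda_max(A^T A)). Form the symmetric matrix M = A^T A =
[[13, 9],
 [9, 9]].
Its characteristic polynomial (trace, determinant of M give the coefficients) is
  p(λ) = det(λ I - M) = λ^2 - 22λ + 36.
For λ^2 - 22λ + 36 the discriminant is 340. It is nonnegative but not a perfect square, so the roots are real and irrational: λ = (22 ± sqrt(340))/2 ≈ 20.2195, 1.7805.
So the eigenvalues of A^T A are ≈ 1.7805, 20.2195 (all ≥ 0, as they must be for A^T A). The largest is λ_max = (22 + sqrt(340))/2 ≈ 20.2195, hence ||A||_2 = sqrt(λ_max) = sqrt((22 + sqrt(340))/2) ≈ 4.4966.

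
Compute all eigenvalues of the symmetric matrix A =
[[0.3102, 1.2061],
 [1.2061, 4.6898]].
sigma(A) ≈ {0, 5}

A is real symmetric, so its spectrum consists of real eigenvalues. Expanding the characteristic polynomial of the displayed matrix gives
  det(λ I - A) = p(λ) = λ^2 + (-5)λ + (0).
Solving p(λ) = 0 yields eigenvalues ≈ 0, 5. (A is shown rounded to 4 decimals, so these recover the underlying integer eigenvalues to within that precision.)
Verification: the trace of A = 5 equals the sum of eigenvalues 5, and det(A) ≈ 0.0001 matches the eigenvalue product 0.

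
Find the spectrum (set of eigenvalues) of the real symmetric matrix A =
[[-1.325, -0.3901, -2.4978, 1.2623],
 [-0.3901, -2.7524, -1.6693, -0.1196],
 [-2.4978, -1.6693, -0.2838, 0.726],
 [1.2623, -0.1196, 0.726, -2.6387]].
sigma(A) ≈ {-5, -3, -1, 2}

A is real symmetric, so its spectrum consists of real eigenvalues. Expanding the characteristic polynomial of the displayed matrix gives
  det(λ I - A) = p(λ) = λ^4 + (7)λ^3 + (5)λ^2 + (-31)λ + (-29.9987).
Solving p(λ) = 0 yields eigenvalues ≈ -5, -3, -1, 2. (A is shown rounded to 4 decimals, so these recover the underlying integer eigenvalues to within that precision.)
Verification: the trace of A = -7 equals the sum of eigenvalues -7, and det(A) ≈ -29.9987 matches the eigenvalue product -30.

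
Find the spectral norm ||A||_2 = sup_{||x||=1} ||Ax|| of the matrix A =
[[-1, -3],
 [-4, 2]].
||A||_2 = sqrt((30 + sqrt(116))/2) ≈ 4.515 (= sqrt(largest eigenvalue of A^T A))

||A||_2 = sigma_max(A) = sqrt(lambda_max(A^T A)). Form the symmetric matrix M = A^T A =
[[17, -5],
 [-5, 13]].
Its characteristic polynomial (trace, determinant of M give the coefficients) is
  p(λ) = det(λ I - M) = λ^2 - 30λ + 196.
For λ^2 - 30λ + 196 the discriminant is 116. It is nonnegative but not a perfect square, so the roots are real and irrational: λ = (30 ± sqrt(116))/2 ≈ 20.3852, 9.6148.
So the eigenvalues of A^T A are ≈ 9.6148, 20.3852 (all ≥ 0, as they must be for A^T A). The largest is λ_max = (30 + sqrt(116))/2 ≈ 20.3852, hence ||A||_2 = sqrt(λ_max) = sqrt((30 + sqrt(116))/2) ≈ 4.515.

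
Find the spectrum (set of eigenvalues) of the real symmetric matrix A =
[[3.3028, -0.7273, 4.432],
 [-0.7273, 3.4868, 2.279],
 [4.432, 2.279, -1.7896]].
sigma(A) ≈ {-5, 4, 6}

A is real symmetric, so its spectrum consists of real eigenvalues. Expanding the characteristic polynomial of the displayed matrix gives
  det(λ I - A) = p(λ) = λ^3 + (-5)λ^2 + (-26)λ + (120).
Solving p(λ) = 0 yields eigenvalues ≈ -5, 4, 6. (A is shown rounded to 4 decimals, so these recover the underlying integer eigenvalues to within that precision.)
Verification: the trace of A = 5 equals the sum of eigenvalues 5, and det(A) ≈ -119.9991 matches the eigenvalue product -120.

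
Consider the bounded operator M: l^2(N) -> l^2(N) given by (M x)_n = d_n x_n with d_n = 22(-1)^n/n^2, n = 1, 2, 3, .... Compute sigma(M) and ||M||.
sigma(M) = {22(-1)^n/n^2 : n ≥ 1} ∪ {0}; ||M|| = 22

A bounded diagonal operator on l^2 with diagonal entries d_n has spectrum equal to the closure of {d_n : n ≥ 1}: every d_n is an eigenvalue (with eigenvector e_n), so {d_n} ⊂ sigma(M); the spectrum is closed, so its closure is too; and for lambda not in the closure, (M - lambda I) has bounded inverse (the diagonal entries 1/(d_n - lambda) are bounded). For our sequence d_n = 22(-1)^n/n^2, n = 1, 2, 3, ...:
  - {d_n} = {22(-1)^n/n^2 : n ≥ 1}; the only limit point is 0
  - closure = {22(-1)^n/n^2 : n ≥ 1} ∪ {0}
For the norm: a diagonal operator has ||M|| = sup_n |d_n|. Here |d_n| = 22/n^2 is decreasing, so sup_n |d_n| = |d_1| = 22. So ||M|| = 22.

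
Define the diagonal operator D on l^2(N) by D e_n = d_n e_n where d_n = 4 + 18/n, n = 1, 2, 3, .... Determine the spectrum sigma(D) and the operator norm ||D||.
sigma(D) = {4 + 18/n : n ≥ 1} ∪ {4}; ||D|| = 22

A bounded diagonal operator on l^2 with diagonal entries d_n has spectrum equal to the closure of {d_n : n ≥ 1}: every d_n is an eigenvalue (with eigenvector e_n), so {d_n} ⊂ sigma(D); the spectrum is closed, so its closure is too; and for lambda not in the closure, (D - lambda I) has bounded inverse (the diagonal entries 1/(d_n - lambda) are bounded). For our sequence d_n = 4 + 18/n, n = 1, 2, 3, ...:
  - {d_n} = {4 + 18/n : n ≥ 1}; the only limit point is 4
  - closure = {4 + 18/n : n ≥ 1} ∪ {4}
For the norm: a diagonal operator has ||D|| = sup_n |d_n|. Here d_n = 4 + 18/n is positive and decreasing, so sup_n |d_n| = d_1 = 4 + 18 = 22. So ||D|| = 22.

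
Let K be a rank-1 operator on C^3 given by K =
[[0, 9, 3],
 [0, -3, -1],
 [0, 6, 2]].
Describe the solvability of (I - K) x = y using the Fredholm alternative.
(I - K) is invertible (det(I - K) = 2 ≠ 0), so for every y in C^3 the equation (I - K) x = y has a unique solution.

K has rank 1, so it is an outer product K = u v^T: every row of K is a multiple of one row vector. Reading off the entries, u = (-3, 1, -2) and v = (0, -3, -1) (row i of K equals u_i·v^T). A rank-one matrix u v^T satisfies K u = u (v·u) and kills the (2)-dimensional subspace v^⊥, so its characteristic polynomial is lambda^2 (lambda - v·u) with v·u = tr K = -1. Hence the eigenvalues of I - K are 1 (multiplicity 2) and 1 - (-1) = 2, so det(I - K) = 2. (Direct check: I - K =
[[1, -9, -3],
 [0, 4, 1],
 [0, -6, -1]]
has determinant 2.) The finite-dimensional Fredholm alternative says: either (I - K) is invertible, or ker(I - K) ≠ {0} and then range(I - K) = ker((I - K)^*)^⊥, with dim ker(I - K) = dim ker((I - K)^*). Since det(I - K) ≠ 0, 1 is not an eigenvalue of K and ker(I - K) = {0}, so we are in the first case: for every y there is a unique x = (I - K)^(-1) y. Explicitly, by the Sherman–Morrison formula, (I - u v^T)^(-1) = I + u v^T/(1 - v·u), i.e. (I - K)^(-1) = I + K/(2).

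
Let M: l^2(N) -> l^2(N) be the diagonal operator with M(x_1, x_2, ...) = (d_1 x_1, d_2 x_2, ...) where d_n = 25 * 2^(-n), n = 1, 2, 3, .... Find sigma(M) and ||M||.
sigma(M) = {25 * 2^(-n) : n ≥ 1} ∪ {0}; ||M|| = 25/2

A bounded diagonal operator on l^2 with diagonal entries d_n has spectrum equal to the closure of {d_n : n ≥ 1}: every d_n is an eigenvalue (with eigenvector e_n), so {d_n} ⊂ sigma(M); the spectrum is closed, so its closure is too; and for lambda not in the closure, (M - lambda I) has bounded inverse (the diagonal entries 1/(d_n - lambda) are bounded). For our sequence d_n = 25 * 2^(-n), n = 1, 2, 3, ...:
  - {d_n} = {25 * 2^(-n) : n ≥ 1}; the only limit point is 0
  - closure = {25 * 2^(-n) : n ≥ 1} ∪ {0}
For the norm: a diagonal operator has ||M|| = sup_n |d_n|. Here d_n = 25 * 2^(-n) is positive and decreasing, so sup_n |d_n| = d_1 = 25/2. So ||M|| = 25/2.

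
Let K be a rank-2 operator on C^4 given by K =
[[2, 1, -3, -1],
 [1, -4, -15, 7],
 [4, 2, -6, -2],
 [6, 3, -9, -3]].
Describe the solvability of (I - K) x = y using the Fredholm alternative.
(I - K) is invertible (det(I - K) = 48 ≠ 0), so for every y in C^4 the equation (I - K) x = y has a unique solution.

K has rank 2 and factors as K = U V^T = u1 v1^T + u2 v2^T with u1 = (1, 2, 2, 3), v1 = (2, 1, -3, -1), u2 = (0, -3, 0, 0), v2 = (1, 2, 3, -3) (multiplying out reproduces the displayed K). The nonzero eigenvalues of U V^T coincide with those of the 2 x 2 matrix G = V^T U = [[v1·u1, v1·u2], [v2·u1, v2·u2]] = [[-5, -3], [2, -6]], and by the Sylvester determinant identity det(I_4 - U V^T) = det(I_2 - V^T U) = det([[6, 3], [-2, 7]]) = (6)(7) - (3)(-2) = 48. (Direct check: I - K =
[[-1, -1, 3, 1],
 [-1, 5, 15, -7],
 [-4, -2, 7, 2],
 [-6, -3, 9, 4]]
has determinant 48.) The finite-dimensional Fredholm alternative says: either (I - K) is invertible, or ker(I - K) ≠ {0} and then range(I - K) = ker((I - K)^*)^⊥, with dim ker(I - K) = dim ker((I - K)^*). Since det(I - K) ≠ 0, 1 is not an eigenvalue of K and ker(I - K) = {0}, so we are in the first case: for every y there is a unique x = (I - K)^(-1) y. (Explicitly, by the Woodbury identity, (I - U V^T)^(-1) = I + U (I_2 - G)^(-1) V^T.)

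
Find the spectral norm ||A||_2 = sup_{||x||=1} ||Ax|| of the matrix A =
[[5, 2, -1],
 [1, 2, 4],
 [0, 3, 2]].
||A||_2 ≈ 6.1015 (= sqrt(largest eigenvalue of A^T A))

||A||_2 = sigma_max(A) = sqrt(lambda_max(A^T A)). Form the symmetric matrix M = A^T A =
[[26, 12, -1],
 [12, 17, 12],
 [-1, 12, 21]].
Its characteristic polynomial (trace, sum of principal 2x2 minors, determinant of M give the coefficients) is
  p(λ) = det(λ I - M) = λ^3 - 64λ^2 + 1056λ - 2209.
No integer candidate from the rational root theorem (±divisors of 2209) is a root, so the roots are irrational. The cubic discriminant is Δ = 96481829 > 0, so there are three distinct real roots. p(2) = -345 and p(3) = 410 have opposite signs, so a root lies in (2, 3); Newton's method refines it to λ ≈ 2.4385. p(24) = 95 and p(25) = -184 have opposite signs, so a root lies in (24, 25); Newton's method refines it to λ ≈ 24.3331. p(37) = -100 and p(38) = 375 have opposite signs, so a root lies in (37, 38); Newton's method refines it to λ ≈ 37.2284. Check (Vieta): the three roots sum to 64, matching tr M = 64.
So the eigenvalues of A^T A are ≈ 2.4385, 24.3331, 37.2284 (all ≥ 0, as they must be for A^T A). The largest is λ_max ≈ 37.2284, hence ||A||_2 = sqrt(λ_max) ≈ 6.1015.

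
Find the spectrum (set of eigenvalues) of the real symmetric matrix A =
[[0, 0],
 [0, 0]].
sigma(A) ≈ {0} (0 with multiplicity 2)

A is real symmetric, so its spectrum consists of real eigenvalues. Expanding the characteristic polynomial of the displayed matrix gives
  det(λ I - A) = p(λ) = λ^2 + (0)λ + (0).
Solving p(λ) = 0 yields eigenvalues ≈ 0, 0. (A is shown rounded to 4 decimals, so these recover the underlying integer eigenvalues to within that precision.)
Verification: the trace of A = 0 equals the sum of eigenvalues 0, and det(A) ≈ 0.0000 matches the eigenvalue product 0.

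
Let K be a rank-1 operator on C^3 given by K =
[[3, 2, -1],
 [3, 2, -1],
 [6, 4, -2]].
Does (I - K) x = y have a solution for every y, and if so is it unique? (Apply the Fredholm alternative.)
(I - K) is invertible (det(I - K) = -2 ≠ 0), so for every y in C^3 the equation (I - K) x = y has a unique solution.

K has rank 1, so it is an outer product K = u v^T: every row of K is a multiple of one row vector. Reading off the entries, u = (-1, -1, -2) and v = (-3, -2, 1) (row i of K equals u_i·v^T). A rank-one matrix u v^T satisfies K u = u (v·u) and kills the (2)-dimensional subspace v^⊥, so its characteristic polynomial is lambda^2 (lambda - v·u) with v·u = tr K = 3. Hence the eigenvalues of I - K are 1 (multiplicity 2) and 1 - (3) = -2, so det(I - K) = -2. (Direct check: I - K =
[[-2, -2, 1],
 [-3, -1, 1],
 [-6, -4, 3]]
has determinant -2.) The finite-dimensional Fredholm alternative says: either (I - K) is invertible, or ker(I - K) ≠ {0} and then range(I - K) = ker((I - K)^*)^⊥, with dim ker(I - K) = dim ker((I - K)^*). Since det(I - K) ≠ 0, 1 is not an eigenvalue of K and ker(I - K) = {0}, so we are in the first case: for every y there is a unique x = (I - K)^(-1) y. Explicitly, by the Sherman–Morrison formula, (I - u v^T)^(-1) = I + u v^T/(1 - v·u), i.e. (I - K)^(-1) = I + K/(-2).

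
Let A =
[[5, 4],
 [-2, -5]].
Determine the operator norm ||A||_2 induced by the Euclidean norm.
||A||_2 = sqrt((70 + sqrt(3744))/2) ≈ 8.099 (= sqrt(largest eigenvalue of A^T A))

||A||_2 = sigma_max(A) = sqrt(lambda_max(A^T A)). Form the symmetric matrix M = A^T A =
[[29, 30],
 [30, 41]].
Its characteristic polynomial (trace, determinant of M give the coefficients) is
  p(λ) = det(λ I - M) = λ^2 - 70λ + 289.
For λ^2 - 70λ + 289 the discriminant is 3744. It is nonnegative but not a perfect square, so the roots are real and irrational: λ = (70 ± sqrt(3744))/2 ≈ 65.5941, 4.4059.
So the eigenvalues of A^T A are ≈ 4.4059, 65.5941 (all ≥ 0, as they must be for A^T A). The largest is λ_max = (70 + sqrt(3744))/2 ≈ 65.5941, hence ||A||_2 = sqrt(λ_max) = sqrt((70 + sqrt(3744))/2) ≈ 8.099.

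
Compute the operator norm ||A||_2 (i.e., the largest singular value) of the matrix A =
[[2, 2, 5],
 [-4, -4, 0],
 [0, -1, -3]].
||A||_2 ≈ 7.3411 (= sqrt(largest eigenvalue of A^T A))

||A||_2 = sigma_max(A) = sqrt(lambda_max(A^T A)). Form the symmetric matrix M = A^T A =
[[20, 20, 10],
 [20, 21, 13],
 [10, 13, 34]].
Its characteristic polynomial (trace, sum of principal 2x2 minors, determinant of M give the coefficients) is
  p(λ) = det(λ I - M) = λ^3 - 75λ^2 + 1145λ - 400.
No integer candidate from the rational root theorem (±divisors of 400) is a root, so the roots are irrational. The cubic discriminant is Δ = 1309001125 > 0, so there are three distinct real roots. p(0) = -400 and p(1) = 671 have opposite signs, so a root lies in (0, 1); Newton's method refines it to λ ≈ 0.3577. p(20) = 500 and p(21) = -169 have opposite signs, so a root lies in (20, 21); Newton's method refines it to λ ≈ 20.7511. p(53) = -1513 and p(54) = 194 have opposite signs, so a root lies in (53, 54); Newton's method refines it to λ ≈ 53.8912. Check (Vieta): the three roots sum to 75, matching tr M = 75.
So the eigenvalues of A^T A are ≈ 0.3577, 20.7511, 53.8912 (all ≥ 0, as they must be for A^T A). The largest is λ_max ≈ 53.8912, hence ||A||_2 = sqrt(λ_max) ≈ 7.3411.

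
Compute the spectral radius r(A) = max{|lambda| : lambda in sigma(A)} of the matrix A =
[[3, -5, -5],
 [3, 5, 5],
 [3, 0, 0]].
r(A) = sqrt(45) ≈ 6.7082

The eigenvalues of A are the roots of its characteristic polynomial. With M = A (coefficients from the trace, the sum of principal 2x2 minors, and det A):
  p(λ) = det(λ I - M) = λ^3 - 8λ^2 + 45λ.
The constant term is 0, so λ = 0 is a root. Dividing out λ leaves p(λ) = λ(λ^2 - 8λ + 45). For λ^2 - 8λ + 45 the discriminant is -116. It is negative, so the roots are the complex-conjugate pair λ = 4 ± (sqrt(116)/2) i ≈ 4 ± 5.3852i. For a conjugate pair the product of the roots equals the constant term, so |λ|^2 = 45 and |λ| = sqrt(45) ≈ 6.7082.
Thus the eigenvalues (to 4 decimals) are 4 ± 5.3852i (modulus 6.7082); 0 (modulus 0). The spectral radius is the largest modulus: r(A) = sqrt(45) ≈ 6.7082. (Cross-check: r(A) ≤ ||A||_2 ≈ 10; equality holds whenever A is normal, though it can also hold for some non-normal A.)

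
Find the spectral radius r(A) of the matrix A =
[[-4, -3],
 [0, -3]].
r(A) = 4

The eigenvalues of A are the roots of its characteristic polynomial. With M = A (coefficients from the trace and determinant):
  p(λ) = det(λ I - M) = λ^2 + 7λ + 12.
For λ^2 + 7λ + 12 the discriminant is 1. It is a perfect square (1^2), so the roots are rational: λ = (-7 ± 1)/2 = -3, -4.
Thus the eigenvalues (to 4 decimals) are -3 (modulus 3); -4 (modulus 4). The spectral radius is the largest modulus: r(A) = 4. (Cross-check: r(A) ≤ ||A||_2 ≈ 5.389; equality holds whenever A is normal, though it can also hold for some non-normal A.)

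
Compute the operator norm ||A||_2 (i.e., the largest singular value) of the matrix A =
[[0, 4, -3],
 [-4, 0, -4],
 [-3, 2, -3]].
||A||_2 ≈ 7.8995 (= sqrt(largest eigenvalue of A^T A))

||A||_2 = sigma_max(A) = sqrt(lambda_max(A^T A)). Form the symmetric matrix M = A^T A =
[[25, -6, 25],
 [-6, 20, -18],
 [25, -18, 34]].
Its characteristic polynomial (trace, sum of principal 2x2 minors, determinant of M give the coefficients) is
  p(λ) = det(λ I - M) = λ^3 - 79λ^2 + 1045λ - 576.
No integer candidate from the rational root theorem (±divisors of 576) is a root, so the roots are irrational. The cubic discriminant is Δ = 1961673957 > 0, so there are three distinct real roots. p(0) = -576 and p(1) = 391 have opposite signs, so a root lies in (0, 1); Newton's method refines it to λ ≈ 0.5761. p(16) = 16 and p(17) = -729 have opposite signs, so a root lies in (16, 17); Newton's method refines it to λ ≈ 16.0224. p(62) = -1134 and p(63) = 1755 have opposite signs, so a root lies in (62, 63); Newton's method refines it to λ ≈ 62.4015. Check (Vieta): the three roots sum to 79, matching tr M = 79.
So the eigenvalues of A^T A are ≈ 0.5761, 16.0224, 62.4015 (all ≥ 0, as they must be for A^T A). The largest is λ_max ≈ 62.4015, hence ||A||_2 = sqrt(λ_max) ≈ 7.8995.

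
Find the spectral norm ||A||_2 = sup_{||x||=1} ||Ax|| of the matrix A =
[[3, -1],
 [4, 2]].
||A||_2 = sqrt((30 + sqrt(500))/2) ≈ 5.1167 (= sqrt(largest eigenvalue of A^T A))

||A||_2 = sigma_max(A) = sqrt(lambda_max(A^T A)). Form the symmetric matrix M = A^T A =
[[25, 5],
 [5, 5]].
Its characteristic polynomial (trace, determinant of M give the coefficients) is
  p(λ) = det(λ I - M) = λ^2 - 30λ + 100.
For λ^2 - 30λ + 100 the discriminant is 500. It is nonnegative but not a perfect square, so the roots are real and irrational: λ = (30 ± sqrt(500))/2 ≈ 26.1803, 3.8197.
So the eigenvalues of A^T A are ≈ 3.8197, 26.1803 (all ≥ 0, as they must be for A^T A). The largest is λ_max = (30 + sqrt(500))/2 ≈ 26.1803, hence ||A||_2 = sqrt(λ_max) = sqrt((30 + sqrt(500))/2) ≈ 5.1167.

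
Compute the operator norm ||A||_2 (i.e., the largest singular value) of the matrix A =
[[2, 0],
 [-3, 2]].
||A||_2 = 4 (= sqrt(largest eigenvalue of A^T A))

||A||_2 = sigma_max(A) = sqrt(lambda_max(A^T A)). Form the symmetric matrix M = A^T A =
[[13, -6],
 [-6, 4]].
Its characteristic polynomial (trace, determinant of M give the coefficients) is
  p(λ) = det(λ I - M) = λ^2 - 17λ + 16.
For λ^2 - 17λ + 16 the discriminant is 225. It is a perfect square (15^2), so the roots are rational: λ = (17 ± 15)/2 = 16, 1.
So the eigenvalues of A^T A are ≈ 1, 16 (all ≥ 0, as they must be for A^T A). The largest is λ_max = 16, hence ||A||_2 = sqrt(λ_max) = 4.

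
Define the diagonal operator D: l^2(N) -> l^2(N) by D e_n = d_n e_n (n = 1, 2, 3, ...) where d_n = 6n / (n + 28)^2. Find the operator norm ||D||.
||D|| = 3/56 (attained at n = 28)

For D diagonal, ||D|| = sup_n |d_n|. Treat f(x) = 6x / (x + 28)^2 for real x > 0. By the quotient rule, f'(x) = 6(28 - x)/(x + 28)^3, which is positive for x < 28 and negative for x > 28. So f has a unique maximum at x = 28, and since 28 is a positive integer, the supremum over n ≥ 1 is attained at n = 28: d_28 = 6·28/(28 + 28)^2 = 6·28/3136 = 3/56. Hence ||D|| = 3/56.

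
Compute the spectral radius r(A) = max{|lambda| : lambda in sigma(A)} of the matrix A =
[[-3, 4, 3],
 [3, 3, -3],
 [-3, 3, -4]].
r(A) ≈ 5.7979

The eigenvalues of A are the roots of its characteristic polynomial. With M = A (coefficients from the trace, the sum of principal 2x2 minors, and det A):
  p(λ) = det(λ I - M) = λ^3 + 4λ^2 - 3λ - 147.
No integer candidate from the rational root theorem (±divisors of 147) is a root, so the roots are irrational. The cubic discriminant is Δ = -513807 < 0, so there is one real root and a complex-conjugate pair. p(4) = -31 and p(5) = 63 have opposite signs, so a root lies in (4, 5); Newton's method refines it to λ ≈ 4.373. Dividing out (λ - (4.373)) leaves approximately λ^2 + 8.373λ + 33.6153. For λ^2 + 8.373λ + 33.6153 the discriminant is -64.3538. It is negative, so the remaining roots are the complex-conjugate pair λ ≈ -4.1865 ± 4.011i. Their product equals the constant term, so |λ|^2 ≈ 33.6153 and |λ| ≈ 5.7979.
Thus the eigenvalues (to 4 decimals) are 4.373 (modulus 4.373); -4.1865 ± 4.011i (modulus 5.7979). The spectral radius is the largest modulus: r(A) ≈ 5.7979. (Cross-check: r(A) ≤ ||A||_2 ≈ 6.6975; equality holds whenever A is normal, though it can also hold for some non-normal A.)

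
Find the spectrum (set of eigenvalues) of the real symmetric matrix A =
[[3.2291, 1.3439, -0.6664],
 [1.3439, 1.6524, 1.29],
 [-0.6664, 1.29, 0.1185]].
sigma(A) ≈ {-1, 2, 4}

A is real symmetric, so its spectrum consists of real eigenvalues. Expanding the characteristic polynomial of the displayed matrix gives
  det(λ I - A) = p(λ) = λ^3 + (-5)λ^2 + (2)λ + (8).
Solving p(λ) = 0 yields eigenvalues ≈ -1, 2, 4. (A is shown rounded to 4 decimals, so these recover the underlying integer eigenvalues to within that precision.)
Verification: the trace of A = 5 equals the sum of eigenvalues 5, and det(A) ≈ -7.9997 matches the eigenvalue product -8.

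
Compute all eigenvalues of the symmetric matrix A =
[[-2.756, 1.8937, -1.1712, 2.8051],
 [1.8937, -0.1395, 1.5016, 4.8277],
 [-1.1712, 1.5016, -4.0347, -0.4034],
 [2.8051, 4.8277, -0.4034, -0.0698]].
sigma(A) ≈ {-6, -5, -2, 6}

A is real symmetric, so its spectrum consists of real eigenvalues. Expanding the characteristic polynomial of the displayed matrix gives
  det(λ I - A) = p(λ) = λ^4 + (7)λ^3 + (-26)λ^2 + (-252)λ + (-360.0011).
Solving p(λ) = 0 yields eigenvalues ≈ -6, -5, -2, 6. (A is shown rounded to 4 decimals, so these recover the underlying integer eigenvalues to within that precision.)
Verification: the trace of A = -7 equals the sum of eigenvalues -7, and det(A) ≈ -360.0011 matches the eigenvalue product -360.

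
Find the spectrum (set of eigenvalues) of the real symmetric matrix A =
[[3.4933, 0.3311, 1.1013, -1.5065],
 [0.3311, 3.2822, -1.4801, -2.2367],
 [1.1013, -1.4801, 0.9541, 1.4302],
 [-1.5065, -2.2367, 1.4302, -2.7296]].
sigma(A) ≈ {-4, 0, 4, 5}

A is real symmetric, so its spectrum consists of real eigenvalues. Expanding the characteristic polynomial of the displayed matrix gives
  det(λ I - A) = p(λ) = λ^4 + (-5)λ^3 + (-16)λ^2 + (79.9989)λ + (-0.0052).
Solving p(λ) = 0 yields eigenvalues ≈ -4, 0, 4, 5. (A is shown rounded to 4 decimals, so these recover the underlying integer eigenvalues to within that precision.)
Verification: the trace of A = 5 equals the sum of eigenvalues 5, and det(A) ≈ -0.0052 matches the eigenvalue product 0.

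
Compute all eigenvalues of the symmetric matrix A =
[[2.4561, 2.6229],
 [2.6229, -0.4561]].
sigma(A) ≈ {-2, 4}

A is real symmetric, so its spectrum consists of real eigenvalues. Expanding the characteristic polynomial of the displayed matrix gives
  det(λ I - A) = p(λ) = λ^2 + (-2)λ + (-8).
Solving p(λ) = 0 yields eigenvalues ≈ -2, 4. (A is shown rounded to 4 decimals, so these recover the underlying integer eigenvalues to within that precision.)
Verification: the trace of A = 2 equals the sum of eigenvalues 2, and det(A) ≈ -7.9998 matches the eigenvalue product -8.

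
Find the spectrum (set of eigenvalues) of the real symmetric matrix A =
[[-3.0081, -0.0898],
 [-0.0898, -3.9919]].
sigma(A) ≈ {-4, -3}

A is real symmetric, so its spectrum consists of real eigenvalues. Expanding the characteristic polynomial of the displayed matrix gives
  det(λ I - A) = p(λ) = λ^2 + (7)λ + (12).
Solving p(λ) = 0 yields eigenvalues ≈ -4, -3. (A is shown rounded to 4 decimals, so these recover the underlying integer eigenvalues to within that precision.)
Verification: the trace of A = -7 equals the sum of eigenvalues -7, and det(A) ≈ 12.0000 matches the eigenvalue product 12.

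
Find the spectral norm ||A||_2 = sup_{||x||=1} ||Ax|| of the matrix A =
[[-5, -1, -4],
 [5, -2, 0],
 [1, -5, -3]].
||A||_2 ≈ 7.7082 (= sqrt(largest eigenvalue of A^T A))

||A||_2 = sigma_max(A) = sqrt(lambda_max(A^T A)). Form the symmetric matrix M = A^T A =
[[51, -10, 17],
 [-10, 30, 19],
 [17, 19, 25]].
Its characteristic polynomial (trace, sum of principal 2x2 minors, determinant of M give the coefficients) is
  p(λ) = det(λ I - M) = λ^3 - 106λ^2 + 2805λ - 2209.
No integer candidate from the rational root theorem (±divisors of 2209) is a root, so the roots are irrational. The cubic discriminant is Δ = 1292755097 > 0, so there are three distinct real roots. p(0) = -2209 and p(1) = 491 have opposite signs, so a root lies in (0, 1); Newton's method refines it to λ ≈ 0.8123. p(45) = 491 and p(46) = -139 have opposite signs, so a root lies in (45, 46); Newton's method refines it to λ ≈ 45.7707. p(59) = -321 and p(60) = 491 have opposite signs, so a root lies in (59, 60); Newton's method refines it to λ ≈ 59.417. Check (Vieta): the three roots sum to 106, matching tr M = 106.
So the eigenvalues of A^T A are ≈ 0.8123, 45.7707, 59.417 (all ≥ 0, as they must be for A^T A). The largest is λ_max ≈ 59.417, hence ||A||_2 = sqrt(λ_max) ≈ 7.7082.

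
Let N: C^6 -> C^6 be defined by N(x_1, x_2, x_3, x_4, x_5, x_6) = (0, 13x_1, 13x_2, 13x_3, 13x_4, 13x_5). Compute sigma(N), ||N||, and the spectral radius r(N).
sigma(N) = {0}; ||N|| = 13; r(N) = 0. (N is nilpotent with N^6 = 0.)

On C^6, N is a strictly lower-triangular matrix with 13 on the subdiagonal and zeros elsewhere, so its characteristic polynomial is lambda^6 and every eigenvalue is 0: sigma(N) = {0}. For the operator norm, N e_i = 13e_{i+1} for i = 1, ..., 5 and N e_6 = 0, so the singular values of N are 13 (with multiplicity 5) and 0; hence ||N|| = 13. The spectral radius r(N) = max|lambda| = 0. Note ||N|| > r(N) — characteristic of non-normal nilpotent operators. Indeed N^6 = 0.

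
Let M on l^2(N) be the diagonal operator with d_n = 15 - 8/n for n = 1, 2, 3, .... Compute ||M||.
||M|| = 15

For a diagonal operator on l^2 with entries d_n, ||M|| = sup_n |d_n|. Here d_1 = 7, d_2 = 11, ..., and d_n = 15 - 8/n increases monotonically toward 15. All terms lie in [7, 15), so |d_n| = d_n and the supremum is the limit 15, which is not attained by any individual d_n. Hence ||M|| = 15.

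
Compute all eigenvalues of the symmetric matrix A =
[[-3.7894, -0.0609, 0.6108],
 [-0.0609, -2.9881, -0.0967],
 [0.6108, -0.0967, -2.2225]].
sigma(A) ≈ {-4, -3, -2}

A is real symmetric, so its spectrum consists of real eigenvalues. Expanding the characteristic polynomial of the displayed matrix gives
  det(λ I - A) = p(λ) = λ^3 + (9)λ^2 + (26)λ + (24).
Solving p(λ) = 0 yields eigenvalues ≈ -4, -3, -2. (A is shown rounded to 4 decimals, so these recover the underlying integer eigenvalues to within that precision.)
Verification: the trace of A = -9 equals the sum of eigenvalues -9, and det(A) ≈ -23.9999 matches the eigenvalue product -24.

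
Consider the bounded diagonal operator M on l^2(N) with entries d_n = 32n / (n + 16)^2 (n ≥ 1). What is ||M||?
||M|| = 1/2 (attained at n = 16)

For M diagonal, ||M|| = sup_n |d_n|. Treat f(x) = 32x / (x + 16)^2 for real x > 0. By the quotient rule, f'(x) = 32(16 - x)/(x + 16)^3, which is positive for x < 16 and negative for x > 16. So f has a unique maximum at x = 16, and since 16 is a positive integer, the supremum over n ≥ 1 is attained at n = 16: d_16 = 32·16/(16 + 16)^2 = 32·16/1024 = 1/2. Hence ||M|| = 1/2.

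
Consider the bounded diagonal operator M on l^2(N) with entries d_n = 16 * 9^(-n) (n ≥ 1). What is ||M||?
||M|| = 16/9 (attained at n = 1)

For M diagonal, ||M|| = sup_n |d_n|. The sequence d_n = 16 * 9^(-n) is positive and strictly decreasing (ratio 9^(-1) < 1), so the supremum is d_1 = 16/9. Hence ||M|| = 16/9.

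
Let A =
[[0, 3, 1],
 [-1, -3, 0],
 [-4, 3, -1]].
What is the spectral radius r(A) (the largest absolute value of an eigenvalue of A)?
r(A) ≈ 2.7456

The eigenvalues of A are the roots of its characteristic polynomial. With M = A (coefficients from the trace, the sum of principal 2x2 minors, and det A):
  p(λ) = det(λ I - M) = λ^3 + 4λ^2 + 10λ + 18.
No integer candidate from the rational root theorem (±divisors of 18) is a root, so the roots are irrational. The cubic discriminant is Δ = -2796 < 0, so there is one real root and a complex-conjugate pair. p(-3) = -3 and p(-2) = 6 have opposite signs, so a root lies in (-3, -2); Newton's method refines it to λ ≈ -2.7456. Dividing out (λ - (-2.7456)) leaves approximately λ^2 + 1.2544λ + 6.5559. For λ^2 + 1.2544λ + 6.5559 the discriminant is -24.6502. It is negative, so the remaining roots are the complex-conjugate pair λ ≈ -0.6272 ± 2.4824i. Their product equals the constant term, so |λ|^2 ≈ 6.5559 and |λ| ≈ 2.5605.
Thus the eigenvalues (to 4 decimals) are -2.7456 (modulus 2.7456); -0.6272 ± 2.4824i (modulus 2.5605). The spectral radius is the largest modulus: r(A) ≈ 2.7456. (Cross-check: r(A) ≤ ||A||_2 ≈ 5.695; equality holds whenever A is normal, though it can also hold for some non-normal A.)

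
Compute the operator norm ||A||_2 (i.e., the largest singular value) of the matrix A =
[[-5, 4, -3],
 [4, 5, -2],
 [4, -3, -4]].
||A||_2 ≈ 8.127 (= sqrt(largest eigenvalue of A^T A))

||A||_2 = sigma_max(A) = sqrt(lambda_max(A^T A)). Form the symmetric matrix M = A^T A =
[[57, -12, -9],
 [-12, 50, -10],
 [-9, -10, 29]].
Its characteristic polynomial (trace, sum of principal 2x2 minors, determinant of M give the coefficients) is
  p(λ) = det(λ I - M) = λ^3 - 136λ^2 + 5628λ - 66564.
No integer candidate from the rational root theorem (±divisors of 66564) is a root, so the roots are irrational. The cubic discriminant is Δ = 484862544 > 0, so there are three distinct real roots. p(20) = -404 and p(21) = 909 have opposite signs, so a root lies in (20, 21); Newton's method refines it to λ ≈ 20.2958. p(49) = 321 and p(50) = -164 have opposite signs, so a root lies in (49, 50); Newton's method refines it to λ ≈ 49.656. p(66) = -36 and p(67) = 771 have opposite signs, so a root lies in (66, 67); Newton's method refines it to λ ≈ 66.0482. Check (Vieta): the three roots sum to 136, matching tr M = 136.
So the eigenvalues of A^T A are ≈ 20.2958, 49.656, 66.0482 (all ≥ 0, as they must be for A^T A). The largest is λ_max ≈ 66.0482, hence ||A||_2 = sqrt(λ_max) ≈ 8.127.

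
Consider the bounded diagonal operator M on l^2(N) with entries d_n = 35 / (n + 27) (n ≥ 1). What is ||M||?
||M|| = 5/4 (attained at n = 1)

For M diagonal, ||M|| = sup_n |d_n| = sup_n 35/(n + 27). This is positive and strictly decreasing in n, so the supremum is attained at n = 1: d_1 = 35/(1 + 27) = 5/4. Hence ||M|| = 5/4.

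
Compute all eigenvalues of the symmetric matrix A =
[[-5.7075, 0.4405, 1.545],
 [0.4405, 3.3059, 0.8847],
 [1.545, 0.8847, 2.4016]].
sigma(A) ≈ {-6, 2, 4}

A is real symmetric, so its spectrum consists of real eigenvalues. Expanding the characteristic polynomial of the displayed matrix gives
  det(λ I - A) = p(λ) = λ^3 + (0)λ^2 + (-28)λ + (48).
Solving p(λ) = 0 yields eigenvalues ≈ -6, 2, 4. (A is shown rounded to 4 decimals, so these recover the underlying integer eigenvalues to within that precision.)
Verification: the trace of A = 0 equals the sum of eigenvalues 0, and det(A) ≈ -48.0002 matches the eigenvalue product -48.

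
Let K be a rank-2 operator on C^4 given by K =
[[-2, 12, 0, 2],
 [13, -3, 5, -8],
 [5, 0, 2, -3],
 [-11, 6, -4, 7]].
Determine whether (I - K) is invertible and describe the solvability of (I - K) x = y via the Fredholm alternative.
(I - K) is invertible (det(I - K) = -126 ≠ 0), so for every y in C^4 the equation (I - K) x = y has a unique solution.

K has rank 2 and factors as K = U V^T = u1 v1^T + u2 v2^T with u1 = (2, 2, 1, -1), v1 = (2, 3, 1, -1), u2 = (-2, 3, 1, -3), v2 = (3, -3, 1, -2) (multiplying out reproduces the displayed K). The nonzero eigenvalues of U V^T coincide with those of the 2 x 2 matrix G = V^T U = [[v1·u1, v1·u2], [v2·u1, v2·u2]] = [[12, 9], [3, -8]], and by the Sylvester determinant identity det(I_4 - U V^T) = det(I_2 - V^T U) = det([[-11, -9], [-3, 9]]) = (-11)(9) - (-9)(-3) = -126. (Direct check: I - K =
[[3, -12, 0, -2],
 [-13, 4, -5, 8],
 [-5, 0, -1, 3],
 [11, -6, 4, -6]]
has determinant -126.) The finite-dimensional Fredholm alternative says: either (I - K) is invertible, or ker(I - K) ≠ {0} and then range(I - K) = ker((I - K)^*)^⊥, with dim ker(I - K) = dim ker((I - K)^*). Since det(I - K) ≠ 0, 1 is not an eigenvalue of K and ker(I - K) = {0}, so we are in the first case: for every y there is a unique x = (I - K)^(-1) y. (Explicitly, by the Woodbury identity, (I - U V^T)^(-1) = I + U (I_2 - G)^(-1) V^T.)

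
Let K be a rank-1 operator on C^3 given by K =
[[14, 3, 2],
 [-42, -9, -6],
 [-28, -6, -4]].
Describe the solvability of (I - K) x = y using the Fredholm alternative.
(I - K) is singular (det(I - K) = 0, i.e. 1 ∈ sigma(K)). (I - K) x = y is solvable iff y ⊥ ker((I - K)^*) = span{(14, 3, 2)}, i.e. iff 14y_1 + 3y_2 + 2y_3 = 0. When solvable, the solutions are x = y + c·(1, -3, -2), c arbitrary (ker(I - K) = span{(1, -3, -2)}, dimension 1).

K has rank 1, so it is an outer product K = u v^T: every row of K is a multiple of one row vector. Reading off the entries, u = (1, -3, -2) and v = (14, 3, 2) (row i of K equals u_i·v^T). A rank-one matrix u v^T satisfies K u = u (v·u) and kills the (2)-dimensional subspace v^⊥, so its characteristic polynomial is lambda^2 (lambda - v·u) with v·u = tr K = 1. Hence the eigenvalues of I - K are 1 (multiplicity 2) and 1 - (1) = 0, so det(I - K) = 0. (Direct check: I - K =
[[-13, -3, -2],
 [42, 10, 6],
 [28, 6, 5]]
has determinant 0.) So 1 is an eigenvalue of K and (I - K) is not invertible. The finite-dimensional Fredholm alternative says: either (I - K) is invertible, or ker(I - K) ≠ {0} and then range(I - K) = ker((I - K)^*)^⊥, with dim ker(I - K) = dim ker((I - K)^*). We are in the second case, so we need both kernels. Kernel of I - K: (I - K) u = u - u (v·u) = u - u = 0, so ker(I - K) = span{u} = span{(1, -3, -2)} (it is exactly 1-dimensional because rank(I - K) = 2). Kernel of the adjoint: K is real, so (I - K)^* = I - K^T = I - v u^T, and (I - v u^T) v = v - v (u·v) = 0; hence ker((I - K)^*) = span{v} = span{(14, 3, 2)}. Therefore (I - K) x = y is solvable iff <y, v> = 0, i.e. iff 14y_1 + 3y_2 + 2y_3 = 0. When this holds, K y = u (v·y) = 0, so (I - K) y = y and x = y is a particular solution; the full solution set is the line x = y + c·u = y + c·(1, -3, -2), c ∈ C.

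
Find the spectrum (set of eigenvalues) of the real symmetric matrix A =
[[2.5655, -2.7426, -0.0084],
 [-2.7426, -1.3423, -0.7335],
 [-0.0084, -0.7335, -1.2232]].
sigma(A) ≈ {-3, -1, 4}

A is real symmetric, so its spectrum consists of real eigenvalues. Expanding the characteristic polynomial of the displayed matrix gives
  det(λ I - A) = p(λ) = λ^3 + (0)λ^2 + (-13)λ + (-12).
Solving p(λ) = 0 yields eigenvalues ≈ -3, -1, 4. (A is shown rounded to 4 decimals, so these recover the underlying integer eigenvalues to within that precision.)
Verification: the trace of A = 0 equals the sum of eigenvalues 0, and det(A) ≈ 11.9990 matches the eigenvalue product 12.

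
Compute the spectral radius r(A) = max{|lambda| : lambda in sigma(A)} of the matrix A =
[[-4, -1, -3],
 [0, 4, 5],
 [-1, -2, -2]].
r(A) ≈ 4.6379

The eigenvalues of A are the roots of its characteristic polynomial. With M = A (coefficients from the trace, the sum of principal 2x2 minors, and det A):
  p(λ) = det(λ I - M) = λ^3 + 2λ^2 - 9λ + 15.
No integer candidate from the rational root theorem (±divisors of 15) is a root, so the roots are irrational. The cubic discriminant is Δ = -8175 < 0, so there is one real root and a complex-conjugate pair. p(-5) = -15 and p(-4) = 19 have opposite signs, so a root lies in (-5, -4); Newton's method refines it to λ ≈ -4.6379. Dividing out (λ - (-4.6379)) leaves approximately λ^2 - 2.6379λ + 3.2342. For λ^2 - 2.6379λ + 3.2342 the discriminant is -5.9785. It is negative, so the remaining roots are the complex-conjugate pair λ ≈ 1.3189 ± 1.2225i. Their product equals the constant term, so |λ|^2 ≈ 3.2342 and |λ| ≈ 1.7984.
Thus the eigenvalues (to 4 decimals) are -4.6379 (modulus 4.6379); 1.3189 ± 1.2225i (modulus 1.7984). The spectral radius is the largest modulus: r(A) ≈ 4.6379. (Cross-check: r(A) ≤ ||A||_2 ≈ 7.9151; equality holds whenever A is normal, though it can also hold for some non-normal A.)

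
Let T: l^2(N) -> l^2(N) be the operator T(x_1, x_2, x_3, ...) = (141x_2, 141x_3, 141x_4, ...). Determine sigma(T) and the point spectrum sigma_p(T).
sigma(T) = closed disk {z in C : |z| ≤ 141}; sigma_p(T) = open disk {z in C : |z| < 141}

Note T = 141·V where V is the unit left shift (V x)_k = x_{k+1}; so sigma(T) = 141·sigma(V) and ||T|| = 141||V||. ||T x||^2 = 19881sum_{k≥2} |x_k|^2 ≤ 19881||x||^2, with equality on {x : x_1 = 0}, so ||T|| = 141. For any lambda with |lambda| < 141, set r = lambda/141 (|r| < 1); the vector x = (1, r, r^2, ...) is in l^2 and satisfies T x = 141(r, r^2, ...) = lambda x, so lambda is an eigenvalue. On the boundary |lambda| = 141 the geometric series diverges, so no l^2 eigenvector exists, but these lambda lie in the approximate point spectrum. Hence sigma(T) is the closed disk of radius 141 and sigma_p(T) is the open disk.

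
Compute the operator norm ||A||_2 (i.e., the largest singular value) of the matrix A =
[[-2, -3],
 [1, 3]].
||A||_2 = sqrt((23 + sqrt(493))/2) ≈ 4.7541 (= sqrt(largest eigenvalue of A^T A))

||A||_2 = sigma_max(A) = sqrt(lambda_max(A^T A)). Form the symmetric matrix M = A^T A =
[[5, 9],
 [9, 18]].
Its characteristic polynomial (trace, determinant of M give the coefficients) is
  p(λ) = det(λ I - M) = λ^2 - 23λ + 9.
For λ^2 - 23λ + 9 the discriminant is 493. It is nonnegative but not a perfect square, so the roots are real and irrational: λ = (23 ± sqrt(493))/2 ≈ 22.6018, 0.3982.
So the eigenvalues of A^T A are ≈ 0.3982, 22.6018 (all ≥ 0, as they must be for A^T A). The largest is λ_max = (23 + sqrt(493))/2 ≈ 22.6018, hence ||A||_2 = sqrt(λ_max) = sqrt((23 + sqrt(493))/2) ≈ 4.7541.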